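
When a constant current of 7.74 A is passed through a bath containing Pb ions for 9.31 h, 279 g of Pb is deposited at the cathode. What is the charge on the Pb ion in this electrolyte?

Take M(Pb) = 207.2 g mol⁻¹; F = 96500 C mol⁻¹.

+2

Q = I·t = 7.740 A × 33516 s = 259400 C, so n(e⁻) = 259400/96500 = 2.688 mol.
n(Pb) deposited = 279 / 207.2 = 1.347 mol.
Electrons per atom = n(e⁻)/n(Pb) = 2.688 / 1.347 = 2.00 ≈ 2, so the ion is Pb²⁺.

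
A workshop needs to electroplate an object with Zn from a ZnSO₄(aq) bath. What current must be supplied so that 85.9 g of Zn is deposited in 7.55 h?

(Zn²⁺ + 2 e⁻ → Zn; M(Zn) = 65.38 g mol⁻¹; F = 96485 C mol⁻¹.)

9.33 A

n(Zn) = 85.9 / 65.38 = 1.314 mol.
n(e⁻) = 2 × 1.314 = 2.628 mol.
Q = n(e⁻)·F = 2.628 × 96485 = 253500 C.
I = Q/t = 253500 / 27180 s = 9.33 A.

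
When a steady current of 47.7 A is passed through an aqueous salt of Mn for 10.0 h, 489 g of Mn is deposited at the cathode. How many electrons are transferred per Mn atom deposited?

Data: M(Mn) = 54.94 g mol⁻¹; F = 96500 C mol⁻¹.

2

Q = I·t = 47.70 A × 36000 s = 1717000 C, so n(e⁻) = 1717000/96500 = 17.79 mol.
n(Mn) deposited = 489 / 54.94 = 8.901 mol.
Electrons per atom = n(e⁻)/n(Mn) = 17.79 / 8.901 = 2.00 ≈ 2, so the ion is Mn²⁺.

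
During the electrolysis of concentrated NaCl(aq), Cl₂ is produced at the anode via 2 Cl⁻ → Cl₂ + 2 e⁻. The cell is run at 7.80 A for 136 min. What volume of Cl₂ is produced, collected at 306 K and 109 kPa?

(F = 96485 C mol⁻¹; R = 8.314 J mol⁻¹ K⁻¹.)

Q = I·t = 7.800 A × 8160.0 s = 63650 C.
n(e⁻) = Q/F = 63650 / 96485 = 0.6597 mol.
2 electrons are transferred per Cl₂ molecule, so n(Cl₂) = 0.6597 / 2 = 0.3298 mol.
V = nRT/P = (0.3298 × 8.314 × 306) / (109 × 10³ Pa) = 0.00770 m³ = 7.70 L.

7.70 L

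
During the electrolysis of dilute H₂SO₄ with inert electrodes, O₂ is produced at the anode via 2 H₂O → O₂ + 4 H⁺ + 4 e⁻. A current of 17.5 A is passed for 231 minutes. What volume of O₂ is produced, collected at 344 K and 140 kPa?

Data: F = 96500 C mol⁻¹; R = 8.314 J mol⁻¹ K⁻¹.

12.8 L

Q = I·t = 17.50 A × 13860 s = 242600 C.
n(e⁻) = Q/F = 242600 / 96500 = 2.513 mol.
4 electrons are transferred per O₂ molecule, so n(O₂) = 2.513 / 4 = 0.6284 mol.
V = nRT/P = (0.6284 × 8.314 × 344) / (140 × 10³ Pa) = 0.0128 m³ = 12.8 L.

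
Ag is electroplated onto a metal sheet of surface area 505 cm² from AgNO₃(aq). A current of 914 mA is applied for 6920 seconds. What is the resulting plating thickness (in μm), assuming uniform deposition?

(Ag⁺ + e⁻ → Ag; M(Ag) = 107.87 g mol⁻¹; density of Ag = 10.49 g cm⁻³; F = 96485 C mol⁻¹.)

13.3 μm

Q = I·t = 0.9140 × 6920.0 = 6325 C; n(e⁻) = 0.06555 mol.
n(Ag) = n(e⁻)/1 = 0.06555 mol, so m = 0.06555 × 107.87 = 7.071 g.
Volume = m/ρ = 7.071 / 10.49 = 0.6741 cm³.
Thickness = V/A = 0.6741 / 505 = 0.00133 cm = 13.3 μm.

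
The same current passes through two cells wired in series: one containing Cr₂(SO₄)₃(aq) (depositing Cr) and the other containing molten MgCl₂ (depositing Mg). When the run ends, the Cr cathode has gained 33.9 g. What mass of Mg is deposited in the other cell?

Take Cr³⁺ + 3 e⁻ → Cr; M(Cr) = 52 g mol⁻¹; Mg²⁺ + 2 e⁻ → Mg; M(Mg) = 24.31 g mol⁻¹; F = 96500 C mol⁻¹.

n(Cr) = 33.9 / 52 = 0.6519 mol.
Since Cr³⁺ + 3 e⁻ → Cr, n(e⁻) passed = 3 × 0.6519 = 1.956 mol.
Cells in series carry the same charge, so the same 1.956 mol of electrons passes through cell 2.
Mg²⁺ + 2 e⁻ → Mg, so n(Mg) = 1.956 / 2 = 0.9779 mol.
m(Mg) = 0.9779 × 24.31 = 23.8 g.

23.8 g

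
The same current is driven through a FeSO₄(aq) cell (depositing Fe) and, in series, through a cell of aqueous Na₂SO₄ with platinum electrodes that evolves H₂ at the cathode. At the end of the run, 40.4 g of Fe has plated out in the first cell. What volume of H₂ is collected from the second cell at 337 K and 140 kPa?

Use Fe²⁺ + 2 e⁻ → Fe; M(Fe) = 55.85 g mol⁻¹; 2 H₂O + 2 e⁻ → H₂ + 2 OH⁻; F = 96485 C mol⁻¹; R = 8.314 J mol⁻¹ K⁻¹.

14.5 L

n(Fe) = 40.4 / 55.85 = 0.7234 mol, so n(e⁻) = 2 × 0.7234 = 1.447 mol.
The cells are in series, so the same 1.447 mol of electrons passes through the second cell.
2 H₂O + 2 e⁻ → H₂ + 2 OH⁻ — 2 mol e⁻ per mol H₂, so n(H₂) = 1.447/2 = 0.7234 mol.
V = nRT/P = (0.7234 × 8.314 × 337) / (140 × 10³) = 0.0145 m³ = 14.5 L.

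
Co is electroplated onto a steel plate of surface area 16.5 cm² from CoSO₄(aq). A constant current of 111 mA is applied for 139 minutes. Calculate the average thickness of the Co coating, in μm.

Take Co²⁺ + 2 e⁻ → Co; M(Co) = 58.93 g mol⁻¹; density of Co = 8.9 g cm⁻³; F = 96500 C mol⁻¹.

19.2 μm

Q = I·t = 0.1110 × 8340.0 = 925.7 C; n(e⁻) = 0.009593 mol.
n(Co) = n(e⁻)/2 = 0.004797 mol, so m = 0.004797 × 58.93 = 0.2827 g.
Volume = m/ρ = 0.2827 / 8.9 = 0.03176 cm³.
Thickness = V/A = 0.03176 / 16.5 = 0.00192 cm = 19.2 μm.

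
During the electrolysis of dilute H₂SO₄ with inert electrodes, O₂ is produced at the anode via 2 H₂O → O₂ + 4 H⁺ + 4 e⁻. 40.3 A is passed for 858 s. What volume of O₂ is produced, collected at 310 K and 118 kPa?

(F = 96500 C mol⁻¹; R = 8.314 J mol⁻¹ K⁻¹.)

Q = I·t = 40.30 A × 858.00 s = 34580 C.
n(e⁻) = Q/F = 34580 / 96500 = 0.3583 mol.
4 electrons are transferred per O₂ molecule, so n(O₂) = 0.3583 / 4 = 0.08958 mol.
V = nRT/P = (0.08958 × 8.314 × 310) / (118 × 10³ Pa) = 0.00196 m³ = 1.96 L.

1.96 L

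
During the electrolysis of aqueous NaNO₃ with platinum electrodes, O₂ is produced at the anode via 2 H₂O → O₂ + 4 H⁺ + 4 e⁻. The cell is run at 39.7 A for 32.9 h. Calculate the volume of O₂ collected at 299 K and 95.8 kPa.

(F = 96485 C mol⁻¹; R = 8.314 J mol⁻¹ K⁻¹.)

Q = I·t = 39.70 A × 118440 s = 4702000 C.
n(e⁻) = Q/F = 4702000 / 96485 = 48.73 mol.
4 electrons are transferred per O₂ molecule, so n(O₂) = 48.73 / 4 = 12.18 mol.
V = nRT/P = (12.18 × 8.314 × 299) / (95.8 × 10³ Pa) = 0.316 m³ = 316 L.

316 L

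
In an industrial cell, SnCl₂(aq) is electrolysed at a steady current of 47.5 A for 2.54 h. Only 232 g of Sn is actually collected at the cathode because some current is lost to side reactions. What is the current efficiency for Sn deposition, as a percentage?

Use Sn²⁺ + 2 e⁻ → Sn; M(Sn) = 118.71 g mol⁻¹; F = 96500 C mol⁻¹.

Q = I·t = 47.50 × 9144.0 = 434300 C; n(e⁻) = 434300/96500 = 4.501 mol.
Theoretical n(Sn) = n(e⁻)/2 = 2.250 mol, i.e. m_theo = 2.250 × 118.71 = 267.2 g.
Efficiency = m_actual / m_theo = 232 / 267.2 = 86.8 %.

86.8 %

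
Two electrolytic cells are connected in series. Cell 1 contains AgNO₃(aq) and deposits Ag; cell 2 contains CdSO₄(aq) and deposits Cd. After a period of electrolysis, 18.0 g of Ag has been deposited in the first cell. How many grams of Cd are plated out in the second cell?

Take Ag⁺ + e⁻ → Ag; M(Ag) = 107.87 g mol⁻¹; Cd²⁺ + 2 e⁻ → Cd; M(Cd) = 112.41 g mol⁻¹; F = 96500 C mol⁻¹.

n(Ag) = 18.0 / 107.87 = 0.1669 mol.
Since Ag⁺ + e⁻ → Ag, n(e⁻) passed = 1 × 0.1669 = 0.1669 mol.
Cells in series carry the same charge, so the same 0.1669 mol of electrons passes through cell 2.
Cd²⁺ + 2 e⁻ → Cd, so n(Cd) = 0.1669 / 2 = 0.08343 mol.
m(Cd) = 0.08343 × 112.41 = 9.38 g.

9.38 g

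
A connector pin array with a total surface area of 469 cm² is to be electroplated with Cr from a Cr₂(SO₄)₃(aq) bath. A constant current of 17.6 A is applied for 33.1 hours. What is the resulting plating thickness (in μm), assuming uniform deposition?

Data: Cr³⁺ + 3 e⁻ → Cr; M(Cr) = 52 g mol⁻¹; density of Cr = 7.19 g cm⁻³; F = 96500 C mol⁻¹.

Q = I·t = 17.60 × 119160 = 2097000 C; n(e⁻) = 21.73 mol.
n(Cr) = n(e⁻)/3 = 7.244 mol, so m = 7.244 × 52 = 376.7 g.
Volume = m/ρ = 376.7 / 7.19 = 52.39 cm³.
Thickness = V/A = 52.39 / 469 = 0.112 cm = 1120 μm.

1120 μm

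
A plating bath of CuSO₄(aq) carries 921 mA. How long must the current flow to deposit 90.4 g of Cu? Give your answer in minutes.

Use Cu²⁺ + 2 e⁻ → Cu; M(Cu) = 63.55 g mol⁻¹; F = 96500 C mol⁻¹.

n(Cu) = m/M = 90.4 / 63.55 = 1.423 mol.
Each Cu atom requires 2 electrons, so n(e⁻) = 2 × 1.423 = 2.845 mol.
Q = n(e⁻)·F = 2.845 × 96500 = 274500 C.
t = Q/I = 274500 / 0.9210 A = 298100 s = 4970 min.

4970 min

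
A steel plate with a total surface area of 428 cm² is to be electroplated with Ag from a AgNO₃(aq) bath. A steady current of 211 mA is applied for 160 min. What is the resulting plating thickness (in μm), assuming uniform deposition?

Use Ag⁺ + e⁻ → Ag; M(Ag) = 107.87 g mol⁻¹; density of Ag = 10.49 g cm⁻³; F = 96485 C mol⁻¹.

5.04 μm

Q = I·t = 0.2110 × 9600.0 = 2026 C; n(e⁻) = 0.02099 mol.
n(Ag) = n(e⁻)/1 = 0.02099 mol, so m = 0.02099 × 107.87 = 2.265 g.
Volume = m/ρ = 2.265 / 10.49 = 0.2159 cm³.
Thickness = V/A = 0.2159 / 428 = 5.04 × 10⁻⁴ cm = 5.04 μm.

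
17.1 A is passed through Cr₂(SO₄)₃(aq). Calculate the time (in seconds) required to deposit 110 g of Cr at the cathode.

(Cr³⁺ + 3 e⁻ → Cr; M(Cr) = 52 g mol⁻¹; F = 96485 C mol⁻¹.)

n(Cr) = m/M = 110 / 52 = 2.115 mol.
Each Cr atom requires 3 electrons, so n(e⁻) = 3 × 2.115 = 6.346 mol.
Q = n(e⁻)·F = 6.346 × 96485 = 612300 C.
t = Q/I = 612300 / 17.10 A = 35810 s.

35800 s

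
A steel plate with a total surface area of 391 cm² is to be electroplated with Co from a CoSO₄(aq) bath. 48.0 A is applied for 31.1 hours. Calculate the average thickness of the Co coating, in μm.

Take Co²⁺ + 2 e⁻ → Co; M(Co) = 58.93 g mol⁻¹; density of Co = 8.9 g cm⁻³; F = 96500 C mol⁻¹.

Q = I·t = 48.00 × 111960 = 5374000 C; n(e⁻) = 55.69 mol.
n(Co) = n(e⁻)/2 = 27.84 mol, so m = 27.84 × 58.93 = 1641 g.
Volume = m/ρ = 1641 / 8.9 = 184.4 cm³.
Thickness = V/A = 184.4 / 391 = 0.472 cm = 4720 μm.

4720 μm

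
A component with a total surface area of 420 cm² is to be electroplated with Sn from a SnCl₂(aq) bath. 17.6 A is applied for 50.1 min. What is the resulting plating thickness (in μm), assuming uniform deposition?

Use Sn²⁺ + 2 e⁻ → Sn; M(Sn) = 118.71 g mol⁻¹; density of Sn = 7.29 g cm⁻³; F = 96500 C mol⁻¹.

106 μm

Q = I·t = 17.60 × 3006.0 = 52910 C; n(e⁻) = 0.5482 mol.
n(Sn) = n(e⁻)/2 = 0.2741 mol, so m = 0.2741 × 118.71 = 32.54 g.
Volume = m/ρ = 32.54 / 7.29 = 4.464 cm³.
Thickness = V/A = 4.464 / 420 = 0.0106 cm = 106 μm.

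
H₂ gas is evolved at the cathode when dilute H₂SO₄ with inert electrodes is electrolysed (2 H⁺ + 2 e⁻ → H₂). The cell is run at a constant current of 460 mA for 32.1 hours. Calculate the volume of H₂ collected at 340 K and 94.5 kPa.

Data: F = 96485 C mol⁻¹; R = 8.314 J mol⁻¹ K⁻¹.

8.24 L

Q = I·t = 0.4600 A × 115560 s = 53160 C.
n(e⁻) = Q/F = 53160 / 96485 = 0.5509 mol.
2 electrons are transferred per H₂ molecule, so n(H₂) = 0.5509 / 2 = 0.2755 mol.
V = nRT/P = (0.2755 × 8.314 × 340) / (94.5 × 10³ Pa) = 0.00824 m³ = 8.24 L.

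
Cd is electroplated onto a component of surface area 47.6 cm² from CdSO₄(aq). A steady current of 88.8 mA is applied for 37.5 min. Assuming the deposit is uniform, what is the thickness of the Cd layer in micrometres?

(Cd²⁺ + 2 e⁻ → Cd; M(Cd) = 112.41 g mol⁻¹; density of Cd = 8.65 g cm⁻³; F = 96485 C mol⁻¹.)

2.83 μm

Q = I·t = 0.08880 × 2250.0 = 199.8 C; n(e⁻) = 0.002071 mol.
n(Cd) = n(e⁻)/2 = 0.001035 mol, so m = 0.001035 × 112.41 = 0.1164 g.
Volume = m/ρ = 0.1164 / 8.65 = 0.01346 cm³.
Thickness = V/A = 0.01346 / 47.6 = 2.83 × 10⁻⁴ cm = 2.83 μm.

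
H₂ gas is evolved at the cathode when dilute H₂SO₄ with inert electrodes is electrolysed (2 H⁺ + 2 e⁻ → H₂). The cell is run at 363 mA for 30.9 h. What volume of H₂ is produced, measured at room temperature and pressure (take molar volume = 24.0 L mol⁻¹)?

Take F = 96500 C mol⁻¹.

5.02 L

Q = I·t = 0.3630 A × 111240 s = 40380 C.
n(e⁻) = Q/F = 40380 / 96500 = 0.4184 mol.
2 electrons are transferred per H₂ molecule, so n(H₂) = 0.4184 / 2 = 0.2092 mol.
V = n × V_m = 0.2092 × 24.0 = 5.02 L.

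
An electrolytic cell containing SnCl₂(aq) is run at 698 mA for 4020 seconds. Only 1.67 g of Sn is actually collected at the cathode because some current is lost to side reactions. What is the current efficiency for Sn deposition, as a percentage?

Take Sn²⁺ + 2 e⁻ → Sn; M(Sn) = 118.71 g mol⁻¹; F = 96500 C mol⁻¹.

Q = I·t = 0.6980 × 4020.0 = 2806 C; n(e⁻) = 2806/96500 = 0.02908 mol.
Theoretical n(Sn) = n(e⁻)/2 = 0.01454 mol, i.e. m_theo = 0.01454 × 118.71 = 1.726 g.
Efficiency = m_actual / m_theo = 1.67 / 1.726 = 96.8 %.

96.8 %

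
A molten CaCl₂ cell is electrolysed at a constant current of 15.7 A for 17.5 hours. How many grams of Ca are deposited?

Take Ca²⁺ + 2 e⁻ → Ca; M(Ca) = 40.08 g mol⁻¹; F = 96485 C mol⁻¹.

205 g

Q = I·t = 15.70 A × 63000 s = 989100 C.
n(e⁻) = Q/F = 989100 / 96485 = 10.25 mol.
Ca²⁺ + 2 e⁻ → Ca, so n(Ca) = n(e⁻)/2 = 5.126 mol.
m = n·M = 5.126 × 40.08 = 205 g.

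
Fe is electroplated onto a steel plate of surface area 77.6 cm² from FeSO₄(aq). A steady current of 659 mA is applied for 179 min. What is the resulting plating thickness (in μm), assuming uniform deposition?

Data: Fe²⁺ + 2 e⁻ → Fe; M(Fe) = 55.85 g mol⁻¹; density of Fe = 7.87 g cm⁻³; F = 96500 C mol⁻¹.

Q = I·t = 0.6590 × 10740 = 7078 C; n(e⁻) = 0.07334 mol.
n(Fe) = n(e⁻)/2 = 0.03667 mol, so m = 0.03667 × 55.85 = 2.048 g.
Volume = m/ρ = 2.048 / 7.87 = 0.2602 cm³.
Thickness = V/A = 0.2602 / 77.6 = 0.00335 cm = 33.5 μm.

33.5 μm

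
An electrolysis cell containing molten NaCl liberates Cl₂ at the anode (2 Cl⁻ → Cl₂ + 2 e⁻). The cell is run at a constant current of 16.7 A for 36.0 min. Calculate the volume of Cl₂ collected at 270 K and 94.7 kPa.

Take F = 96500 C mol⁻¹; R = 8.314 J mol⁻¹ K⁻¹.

Q = I·t = 16.70 A × 2160.0 s = 36070 C.
n(e⁻) = Q/F = 36070 / 96500 = 0.3738 mol.
2 electrons are transferred per Cl₂ molecule, so n(Cl₂) = 0.3738 / 2 = 0.1869 mol.
V = nRT/P = (0.1869 × 8.314 × 270) / (94.7 × 10³ Pa) = 0.00443 m³ = 4.43 L.

4.43 L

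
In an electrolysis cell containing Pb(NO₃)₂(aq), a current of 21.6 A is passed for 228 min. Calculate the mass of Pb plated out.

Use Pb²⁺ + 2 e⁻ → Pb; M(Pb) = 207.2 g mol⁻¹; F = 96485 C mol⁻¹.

317 g

Q = I·t = 21.60 A × 13680 s = 295500 C.
n(e⁻) = Q/F = 295500 / 96485 = 3.063 mol.
Pb²⁺ + 2 e⁻ → Pb, so n(Pb) = n(e⁻)/2 = 1.531 mol.
m = n·M = 1.531 × 207.2 = 317 g.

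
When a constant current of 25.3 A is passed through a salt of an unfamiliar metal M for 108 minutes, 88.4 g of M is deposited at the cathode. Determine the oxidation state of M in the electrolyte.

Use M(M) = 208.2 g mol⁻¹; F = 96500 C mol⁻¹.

Q = I·t = 25.30 A × 6480.0 s = 163900 C, so n(e⁻) = 163900/96500 = 1.699 mol.
n(M) deposited = 88.4 / 208.2 = 0.4246 mol.
Electrons per atom = n(e⁻)/n(M) = 1.699 / 0.4246 = 4.00 ≈ 4, so the ion is M⁴⁺.

+4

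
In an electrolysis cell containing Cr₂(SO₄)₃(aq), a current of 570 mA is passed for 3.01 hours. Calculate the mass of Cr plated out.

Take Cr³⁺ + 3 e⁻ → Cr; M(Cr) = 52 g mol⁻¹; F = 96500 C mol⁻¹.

Q = I·t = 0.5700 A × 10836 s = 6177 C.
n(e⁻) = Q/F = 6177 / 96500 = 0.06401 mol.
Cr³⁺ + 3 e⁻ → Cr, so n(Cr) = n(e⁻)/3 = 0.02134 mol.
m = n·M = 0.02134 × 52 = 1.11 g.

1.11 g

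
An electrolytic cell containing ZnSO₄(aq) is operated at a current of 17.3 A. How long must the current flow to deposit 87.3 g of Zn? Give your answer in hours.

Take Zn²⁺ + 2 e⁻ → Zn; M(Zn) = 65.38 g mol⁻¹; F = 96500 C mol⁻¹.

n(Zn) = m/M = 87.3 / 65.38 = 1.335 mol.
Each Zn atom requires 2 electrons, so n(e⁻) = 2 × 1.335 = 2.671 mol.
Q = n(e⁻)·F = 2.671 × 96500 = 257700 C.
t = Q/I = 257700 / 17.30 A = 14900 s = 4.14 h.

4.14 h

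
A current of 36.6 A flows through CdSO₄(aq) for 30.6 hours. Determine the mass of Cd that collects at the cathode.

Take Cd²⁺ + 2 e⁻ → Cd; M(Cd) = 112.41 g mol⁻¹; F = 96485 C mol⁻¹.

Q = I·t = 36.60 A × 110160 s = 4032000 C.
n(e⁻) = Q/F = 4032000 / 96485 = 41.79 mol.
Cd²⁺ + 2 e⁻ → Cd, so n(Cd) = n(e⁻)/2 = 20.89 mol.
m = n·M = 20.89 × 112.41 = 2350 g.

2350 g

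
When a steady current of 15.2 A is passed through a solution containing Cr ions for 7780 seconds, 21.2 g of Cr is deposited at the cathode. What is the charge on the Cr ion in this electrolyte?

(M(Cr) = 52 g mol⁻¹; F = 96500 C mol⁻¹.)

Q = I·t = 15.20 A × 7780.0 s = 118300 C, so n(e⁻) = 118300/96500 = 1.225 mol.
n(Cr) deposited = 21.2 / 52 = 0.4077 mol.
Electrons per atom = n(e⁻)/n(Cr) = 1.225 / 0.4077 = 3.01 ≈ 3, so the ion is Cr³⁺.

+3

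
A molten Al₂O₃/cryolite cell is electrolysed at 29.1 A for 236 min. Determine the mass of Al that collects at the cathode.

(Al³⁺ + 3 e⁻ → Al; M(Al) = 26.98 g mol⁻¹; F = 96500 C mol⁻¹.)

Q = I·t = 29.10 A × 14160 s = 412100 C.
n(e⁻) = Q/F = 412100 / 96500 = 4.270 mol.
Al³⁺ + 3 e⁻ → Al, so n(Al) = n(e⁻)/3 = 1.423 mol.
m = n·M = 1.423 × 26.98 = 38.4 g.

38.4 g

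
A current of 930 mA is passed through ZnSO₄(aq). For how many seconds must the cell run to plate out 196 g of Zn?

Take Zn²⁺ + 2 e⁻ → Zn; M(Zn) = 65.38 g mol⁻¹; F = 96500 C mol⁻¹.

6.22 × 10⁵ s

n(Zn) = m/M = 196 / 65.38 = 2.998 mol.
Each Zn atom requires 2 electrons, so n(e⁻) = 2 × 2.998 = 5.996 mol.
Q = n(e⁻)·F = 5.996 × 96500 = 578600 C.
t = Q/I = 578600 / 0.9300 A = 622100 s.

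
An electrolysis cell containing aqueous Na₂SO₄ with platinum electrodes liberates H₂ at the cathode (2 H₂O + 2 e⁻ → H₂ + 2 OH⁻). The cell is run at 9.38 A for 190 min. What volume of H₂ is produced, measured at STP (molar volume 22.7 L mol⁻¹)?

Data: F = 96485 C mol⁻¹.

12.6 L

Q = I·t = 9.380 A × 11400 s = 106900 C.
n(e⁻) = Q/F = 106900 / 96485 = 1.108 mol.
2 electrons are transferred per H₂ molecule, so n(H₂) = 1.108 / 2 = 0.5541 mol.
V = n × V_m = 0.5541 × 22.7 = 12.6 L.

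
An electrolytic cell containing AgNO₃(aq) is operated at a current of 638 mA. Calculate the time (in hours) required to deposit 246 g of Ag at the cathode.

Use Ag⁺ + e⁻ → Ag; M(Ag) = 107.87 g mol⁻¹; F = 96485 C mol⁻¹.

95.8 h

n(Ag) = m/M = 246 / 107.87 = 2.281 mol.
Each Ag atom requires 1 electron, so n(e⁻) = 1 × 2.281 = 2.281 mol.
Q = n(e⁻)·F = 2.281 × 96485 = 220000 C.
t = Q/I = 220000 / 0.6380 A = 344900 s = 95.8 h.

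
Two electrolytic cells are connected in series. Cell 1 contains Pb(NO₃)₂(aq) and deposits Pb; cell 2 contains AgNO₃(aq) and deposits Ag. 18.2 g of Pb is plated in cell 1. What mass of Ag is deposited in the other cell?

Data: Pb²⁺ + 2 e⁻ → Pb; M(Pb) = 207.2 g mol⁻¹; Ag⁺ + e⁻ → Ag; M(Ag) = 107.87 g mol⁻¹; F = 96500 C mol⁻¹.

n(Pb) = 18.2 / 207.2 = 0.08784 mol.
Since Pb²⁺ + 2 e⁻ → Pb, n(e⁻) passed = 2 × 0.08784 = 0.1757 mol.
Cells in series carry the same charge, so the same 0.1757 mol of electrons passes through cell 2.
Ag⁺ + e⁻ → Ag, so n(Ag) = 0.1757 / 1 = 0.1757 mol.
m(Ag) = 0.1757 × 107.87 = 19.0 g.

19.0 g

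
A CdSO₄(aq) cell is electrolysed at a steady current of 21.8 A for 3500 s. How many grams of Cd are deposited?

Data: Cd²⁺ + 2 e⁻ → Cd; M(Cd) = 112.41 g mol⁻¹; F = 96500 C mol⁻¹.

44.4 g

Q = I·t = 21.80 A × 3500.0 s = 76300 C.
n(e⁻) = Q/F = 76300 / 96500 = 0.7907 mol.
Cd²⁺ + 2 e⁻ → Cd, so n(Cd) = n(e⁻)/2 = 0.3953 mol.
m = n·M = 0.3953 × 112.41 = 44.4 g.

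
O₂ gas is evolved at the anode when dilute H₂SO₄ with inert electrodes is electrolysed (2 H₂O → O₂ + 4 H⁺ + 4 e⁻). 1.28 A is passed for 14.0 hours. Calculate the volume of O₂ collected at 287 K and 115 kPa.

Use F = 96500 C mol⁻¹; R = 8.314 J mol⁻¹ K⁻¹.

3.47 L

Q = I·t = 1.280 A × 50400 s = 64510 C.
n(e⁻) = Q/F = 64510 / 96500 = 0.6685 mol.
4 electrons are transferred per O₂ molecule, so n(O₂) = 0.6685 / 4 = 0.1671 mol.
V = nRT/P = (0.1671 × 8.314 × 287) / (115 × 10³ Pa) = 0.00347 m³ = 3.47 L.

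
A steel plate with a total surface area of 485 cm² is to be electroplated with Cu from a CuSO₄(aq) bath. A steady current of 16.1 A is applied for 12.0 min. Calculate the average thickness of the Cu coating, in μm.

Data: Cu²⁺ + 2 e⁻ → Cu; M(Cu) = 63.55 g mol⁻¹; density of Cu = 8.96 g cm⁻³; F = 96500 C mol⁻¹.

Q = I·t = 16.10 × 720.00 = 11590 C; n(e⁻) = 0.1201 mol.
n(Cu) = n(e⁻)/2 = 0.06006 mol, so m = 0.06006 × 63.55 = 3.817 g.
Volume = m/ρ = 3.817 / 8.96 = 0.4260 cm³.
Thickness = V/A = 0.4260 / 485 = 8.78 × 10⁻⁴ cm = 8.78 μm.

8.78 μm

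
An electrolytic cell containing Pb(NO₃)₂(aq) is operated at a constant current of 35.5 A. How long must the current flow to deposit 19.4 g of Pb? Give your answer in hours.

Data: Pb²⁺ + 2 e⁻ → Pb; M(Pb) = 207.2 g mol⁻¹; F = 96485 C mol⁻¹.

0.141 h

n(Pb) = m/M = 19.4 / 207.2 = 0.09363 mol.
Each Pb atom requires 2 electrons, so n(e⁻) = 2 × 0.09363 = 0.1873 mol.
Q = n(e⁻)·F = 0.1873 × 96485 = 18070 C.
t = Q/I = 18070 / 35.50 A = 508.9 s = 0.141 h.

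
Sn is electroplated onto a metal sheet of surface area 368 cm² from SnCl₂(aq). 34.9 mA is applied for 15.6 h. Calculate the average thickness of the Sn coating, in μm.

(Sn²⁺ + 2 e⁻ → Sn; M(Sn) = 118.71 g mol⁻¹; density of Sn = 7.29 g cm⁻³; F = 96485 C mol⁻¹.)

Q = I·t = 0.03490 × 56160 = 1960 C; n(e⁻) = 0.02031 mol.
n(Sn) = n(e⁻)/2 = 0.01016 mol, so m = 0.01016 × 118.71 = 1.206 g.
Volume = m/ρ = 1.206 / 7.29 = 0.1654 cm³.
Thickness = V/A = 0.1654 / 368 = 4.49 × 10⁻⁴ cm = 4.49 μm.

4.49 μm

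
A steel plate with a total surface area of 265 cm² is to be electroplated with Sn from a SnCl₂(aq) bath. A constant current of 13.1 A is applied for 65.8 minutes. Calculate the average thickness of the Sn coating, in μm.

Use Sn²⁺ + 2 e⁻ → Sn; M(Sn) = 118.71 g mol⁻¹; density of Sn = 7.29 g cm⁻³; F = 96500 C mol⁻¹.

Q = I·t = 13.10 × 3948.0 = 51720 C; n(e⁻) = 0.5359 mol.
n(Sn) = n(e⁻)/2 = 0.2680 mol, so m = 0.2680 × 118.71 = 31.81 g.
Volume = m/ρ = 31.81 / 7.29 = 4.364 cm³.
Thickness = V/A = 4.364 / 265 = 0.0165 cm = 165 μm.

165 μm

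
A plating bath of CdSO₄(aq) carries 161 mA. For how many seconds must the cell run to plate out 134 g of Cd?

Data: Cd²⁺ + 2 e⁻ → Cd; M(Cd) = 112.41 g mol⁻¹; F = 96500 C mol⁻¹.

1.43 × 10⁶ s

n(Cd) = m/M = 134 / 112.41 = 1.192 mol.
Each Cd atom requires 2 electrons, so n(e⁻) = 2 × 1.192 = 2.384 mol.
Q = n(e⁻)·F = 2.384 × 96500 = 230100 C.
t = Q/I = 230100 / 0.1610 A = 1429000 s.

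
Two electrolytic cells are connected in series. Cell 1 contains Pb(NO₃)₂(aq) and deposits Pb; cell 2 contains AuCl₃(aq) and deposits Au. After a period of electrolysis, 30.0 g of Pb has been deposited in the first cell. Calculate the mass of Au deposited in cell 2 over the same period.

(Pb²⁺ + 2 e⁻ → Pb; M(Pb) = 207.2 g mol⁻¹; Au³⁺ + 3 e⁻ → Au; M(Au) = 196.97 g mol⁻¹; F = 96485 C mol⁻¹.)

n(Pb) = 30.0 / 207.2 = 0.1448 mol.
Since Pb²⁺ + 2 e⁻ → Pb, n(e⁻) passed = 2 × 0.1448 = 0.2896 mol.
Cells in series carry the same charge, so the same 0.2896 mol of electrons passes through cell 2.
Au³⁺ + 3 e⁻ → Au, so n(Au) = 0.2896 / 3 = 0.09653 mol.
m(Au) = 0.09653 × 196.97 = 19.0 g.

19.0 g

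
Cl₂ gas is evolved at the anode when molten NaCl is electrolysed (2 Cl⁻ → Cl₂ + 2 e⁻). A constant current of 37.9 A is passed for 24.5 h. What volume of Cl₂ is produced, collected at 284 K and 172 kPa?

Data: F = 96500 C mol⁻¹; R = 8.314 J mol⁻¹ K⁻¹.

Q = I·t = 37.90 A × 88200 s = 3343000 C.
n(e⁻) = Q/F = 3343000 / 96500 = 34.64 mol.
2 electrons are transferred per Cl₂ molecule, so n(Cl₂) = 34.64 / 2 = 17.32 mol.
V = nRT/P = (17.32 × 8.314 × 284) / (172 × 10³ Pa) = 0.238 m³ = 238 L.

238 L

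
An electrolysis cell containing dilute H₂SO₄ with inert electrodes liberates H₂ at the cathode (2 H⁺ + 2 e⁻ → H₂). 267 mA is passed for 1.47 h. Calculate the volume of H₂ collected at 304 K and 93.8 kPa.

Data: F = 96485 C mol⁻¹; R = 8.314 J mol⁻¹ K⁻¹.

0.197 L

Q = I·t = 0.2670 A × 5292.0 s = 1413 C.
n(e⁻) = Q/F = 1413 / 96485 = 0.01464 mol.
2 electrons are transferred per H₂ molecule, so n(H₂) = 0.01464 / 2 = 0.007322 mol.
V = nRT/P = (0.007322 × 8.314 × 304) / (93.8 × 10³ Pa) = 1.97 × 10⁻⁴ m³ = 0.197 L.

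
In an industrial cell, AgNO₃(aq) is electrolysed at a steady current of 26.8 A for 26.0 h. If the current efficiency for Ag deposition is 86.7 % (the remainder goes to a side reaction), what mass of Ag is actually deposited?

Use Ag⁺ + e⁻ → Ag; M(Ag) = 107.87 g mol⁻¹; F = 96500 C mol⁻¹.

Q = I·t = 26.80 × 93600 = 2508000 C.
n(e⁻) = 2508000/96500 = 25.99 mol; theoretically n(Ag) = 25.99/1 = 25.99 mol, m_theo = 2804 g.
At 86.7 % efficiency, m_actual = 0.867 × 2804 = 2430 g.

2430 g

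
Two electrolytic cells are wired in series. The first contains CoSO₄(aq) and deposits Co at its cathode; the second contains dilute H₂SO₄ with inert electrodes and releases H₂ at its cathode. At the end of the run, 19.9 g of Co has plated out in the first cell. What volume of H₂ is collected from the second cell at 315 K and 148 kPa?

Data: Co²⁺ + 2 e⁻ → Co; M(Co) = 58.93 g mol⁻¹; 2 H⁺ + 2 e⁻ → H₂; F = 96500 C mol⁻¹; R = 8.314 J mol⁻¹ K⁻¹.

5.98 L

n(Co) = 19.9 / 58.93 = 0.3377 mol, so n(e⁻) = 2 × 0.3377 = 0.6754 mol.
The cells are in series, so the same 0.6754 mol of electrons passes through the second cell.
2 H⁺ + 2 e⁻ → H₂ — 2 mol e⁻ per mol H₂, so n(H₂) = 0.6754/2 = 0.3377 mol.
V = nRT/P = (0.3377 × 8.314 × 315) / (148 × 10³) = 0.00598 m³ = 5.98 L.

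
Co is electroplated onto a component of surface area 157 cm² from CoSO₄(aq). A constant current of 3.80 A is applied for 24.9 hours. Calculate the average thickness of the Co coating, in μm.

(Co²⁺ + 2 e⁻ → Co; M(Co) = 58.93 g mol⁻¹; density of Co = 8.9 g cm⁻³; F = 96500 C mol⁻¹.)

Q = I·t = 3.800 × 89640 = 340600 C; n(e⁻) = 3.530 mol.
n(Co) = n(e⁻)/2 = 1.765 mol, so m = 1.765 × 58.93 = 104.0 g.
Volume = m/ρ = 104.0 / 8.9 = 11.69 cm³.
Thickness = V/A = 11.69 / 157 = 0.0744 cm = 744 μm.

744 μm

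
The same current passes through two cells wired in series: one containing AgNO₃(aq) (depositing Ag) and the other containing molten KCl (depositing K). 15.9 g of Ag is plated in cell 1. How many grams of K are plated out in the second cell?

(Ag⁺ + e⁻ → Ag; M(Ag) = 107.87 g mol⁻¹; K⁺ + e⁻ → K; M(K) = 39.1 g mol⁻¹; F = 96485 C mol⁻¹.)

n(Ag) = 15.9 / 107.87 = 0.1474 mol.
Since Ag⁺ + e⁻ → Ag, n(e⁻) passed = 1 × 0.1474 = 0.1474 mol.
Cells in series carry the same charge, so the same 0.1474 mol of electrons passes through cell 2.
K⁺ + e⁻ → K, so n(K) = 0.1474 / 1 = 0.1474 mol.
m(K) = 0.1474 × 39.1 = 5.76 g.

5.76 g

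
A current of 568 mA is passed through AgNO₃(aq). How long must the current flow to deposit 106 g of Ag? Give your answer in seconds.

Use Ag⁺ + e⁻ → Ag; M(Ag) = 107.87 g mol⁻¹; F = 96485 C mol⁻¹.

1.67 × 10⁵ s

n(Ag) = m/M = 106 / 107.87 = 0.9827 mol.
Each Ag atom requires 1 electron, so n(e⁻) = 1 × 0.9827 = 0.9827 mol.
Q = n(e⁻)·F = 0.9827 × 96485 = 94810 C.
t = Q/I = 94810 / 0.5680 A = 166900 s.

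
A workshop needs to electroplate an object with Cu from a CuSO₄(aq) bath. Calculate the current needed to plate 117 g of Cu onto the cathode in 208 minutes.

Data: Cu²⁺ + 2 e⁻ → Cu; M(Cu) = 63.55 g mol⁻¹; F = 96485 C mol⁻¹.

28.5 A

n(Cu) = 117 / 63.55 = 1.841 mol.
n(e⁻) = 2 × 1.841 = 3.682 mol.
Q = n(e⁻)·F = 3.682 × 96485 = 355300 C.
I = Q/t = 355300 / 12480 s = 28.5 A.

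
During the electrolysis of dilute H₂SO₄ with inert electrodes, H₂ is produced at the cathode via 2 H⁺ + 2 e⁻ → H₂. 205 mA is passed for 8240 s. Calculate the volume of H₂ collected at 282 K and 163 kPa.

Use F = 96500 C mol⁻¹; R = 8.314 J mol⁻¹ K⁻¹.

0.126 L

Q = I·t = 0.2050 A × 8240.0 s = 1689 C.
n(e⁻) = Q/F = 1689 / 96500 = 0.01750 mol.
2 electrons are transferred per H₂ molecule, so n(H₂) = 0.01750 / 2 = 0.008752 mol.
V = nRT/P = (0.008752 × 8.314 × 282) / (163 × 10³ Pa) = 1.26 × 10⁻⁴ m³ = 0.126 L.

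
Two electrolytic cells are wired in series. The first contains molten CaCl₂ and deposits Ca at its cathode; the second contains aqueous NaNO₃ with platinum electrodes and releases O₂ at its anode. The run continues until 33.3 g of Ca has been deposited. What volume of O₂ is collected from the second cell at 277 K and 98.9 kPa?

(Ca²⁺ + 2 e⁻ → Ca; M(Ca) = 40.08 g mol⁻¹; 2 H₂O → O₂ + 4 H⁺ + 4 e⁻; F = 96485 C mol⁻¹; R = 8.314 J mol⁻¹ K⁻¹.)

9.67 L

n(Ca) = 33.3 / 40.08 = 0.8308 mol, so n(e⁻) = 2 × 0.8308 = 1.662 mol.
The cells are in series, so the same 1.662 mol of electrons passes through the second cell.
2 H₂O → O₂ + 4 H⁺ + 4 e⁻ — 4 mol e⁻ per mol O₂, so n(O₂) = 1.662/4 = 0.4154 mol.
V = nRT/P = (0.4154 × 8.314 × 277) / (98.9 × 10³) = 0.00967 m³ = 9.67 L.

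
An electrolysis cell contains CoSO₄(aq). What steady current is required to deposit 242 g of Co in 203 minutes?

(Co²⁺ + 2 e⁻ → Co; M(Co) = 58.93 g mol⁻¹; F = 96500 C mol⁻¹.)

n(Co) = 242 / 58.93 = 4.107 mol.
n(e⁻) = 2 × 4.107 = 8.213 mol.
Q = n(e⁻)·F = 8.213 × 96500 = 792600 C.
I = Q/t = 792600 / 12180 s = 65.1 A.

65.1 A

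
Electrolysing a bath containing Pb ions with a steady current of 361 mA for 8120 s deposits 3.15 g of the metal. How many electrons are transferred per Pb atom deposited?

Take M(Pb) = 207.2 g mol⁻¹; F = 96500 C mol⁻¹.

2

Q = I·t = 0.3610 A × 8120.0 s = 2931 C, so n(e⁻) = 2931/96500 = 0.03038 mol.
n(Pb) deposited = 3.15 / 207.2 = 0.01520 mol.
Electrons per atom = n(e⁻)/n(Pb) = 0.03038 / 0.01520 = 2.00 ≈ 2, so the ion is Pb²⁺.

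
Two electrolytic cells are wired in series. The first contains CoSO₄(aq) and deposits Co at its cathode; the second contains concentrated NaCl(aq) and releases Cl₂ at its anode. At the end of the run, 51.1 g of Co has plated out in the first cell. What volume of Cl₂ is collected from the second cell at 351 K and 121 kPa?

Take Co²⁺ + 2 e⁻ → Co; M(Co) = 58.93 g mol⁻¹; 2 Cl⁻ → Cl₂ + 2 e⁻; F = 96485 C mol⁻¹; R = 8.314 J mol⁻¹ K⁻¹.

n(Co) = 51.1 / 58.93 = 0.8671 mol, so n(e⁻) = 2 × 0.8671 = 1.734 mol.
The cells are in series, so the same 1.734 mol of electrons passes through the second cell.
2 Cl⁻ → Cl₂ + 2 e⁻ — 2 mol e⁻ per mol Cl₂, so n(Cl₂) = 1.734/2 = 0.8671 mol.
V = nRT/P = (0.8671 × 8.314 × 351) / (121 × 10³) = 0.0209 m³ = 20.9 L.

20.9 L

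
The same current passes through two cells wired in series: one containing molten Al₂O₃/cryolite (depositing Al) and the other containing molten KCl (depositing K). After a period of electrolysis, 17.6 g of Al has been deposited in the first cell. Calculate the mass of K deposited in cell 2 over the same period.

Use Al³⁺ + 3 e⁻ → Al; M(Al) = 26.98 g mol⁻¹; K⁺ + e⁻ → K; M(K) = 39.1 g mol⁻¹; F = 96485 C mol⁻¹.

n(Al) = 17.6 / 26.98 = 0.6523 mol.
Since Al³⁺ + 3 e⁻ → Al, n(e⁻) passed = 3 × 0.6523 = 1.957 mol.
Cells in series carry the same charge, so the same 1.957 mol of electrons passes through cell 2.
K⁺ + e⁻ → K, so n(K) = 1.957 / 1 = 1.957 mol.
m(K) = 1.957 × 39.1 = 76.5 g.

76.5 g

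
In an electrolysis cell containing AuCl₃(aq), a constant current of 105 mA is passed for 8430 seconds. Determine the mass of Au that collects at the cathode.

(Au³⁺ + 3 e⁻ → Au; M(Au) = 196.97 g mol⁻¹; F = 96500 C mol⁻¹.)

0.602 g

Q = I·t = 0.1050 A × 8430.0 s = 885.2 C.
n(e⁻) = Q/F = 885.2 / 96500 = 0.009173 mol.
Au³⁺ + 3 e⁻ → Au, so n(Au) = n(e⁻)/3 = 0.003058 mol.
m = n·M = 0.003058 × 196.97 = 0.602 g.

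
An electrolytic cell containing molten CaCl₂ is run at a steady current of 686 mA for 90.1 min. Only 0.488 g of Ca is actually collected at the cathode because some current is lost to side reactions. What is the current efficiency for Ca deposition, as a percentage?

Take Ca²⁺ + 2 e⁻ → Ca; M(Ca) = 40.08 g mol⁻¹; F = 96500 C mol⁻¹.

Q = I·t = 0.6860 × 5406.0 = 3709 C; n(e⁻) = 3709/96500 = 0.03843 mol.
Theoretical n(Ca) = n(e⁻)/2 = 0.01922 mol, i.e. m_theo = 0.01922 × 40.08 = 0.7701 g.
Efficiency = m_actual / m_theo = 0.488 / 0.7701 = 63.4 %.

63.4 %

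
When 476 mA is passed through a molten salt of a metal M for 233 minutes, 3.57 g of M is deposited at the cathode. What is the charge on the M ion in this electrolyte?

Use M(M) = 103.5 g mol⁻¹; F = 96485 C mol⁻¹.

Q = I·t = 0.4760 A × 13980 s = 6654 C, so n(e⁻) = 6654/96485 = 0.06897 mol.
n(M) deposited = 3.57 / 103.5 = 0.03449 mol.
Electrons per atom = n(e⁻)/n(M) = 0.06897 / 0.03449 = 2.00 ≈ 2, so the ion is M²⁺.

+2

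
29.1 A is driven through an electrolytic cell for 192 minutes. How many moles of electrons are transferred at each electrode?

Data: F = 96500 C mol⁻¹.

3.47 mol

Q = I·t = 29.10 A × 11520 s = 335200 C.
n(e⁻) = Q/F = 335200 / 96500 = 3.47 mol.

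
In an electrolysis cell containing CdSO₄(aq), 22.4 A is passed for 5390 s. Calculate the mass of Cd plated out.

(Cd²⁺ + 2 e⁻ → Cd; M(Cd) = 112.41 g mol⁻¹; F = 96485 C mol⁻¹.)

70.3 g

Q = I·t = 22.40 A × 5390.0 s = 120700 C.
n(e⁻) = Q/F = 120700 / 96485 = 1.251 mol.
Cd²⁺ + 2 e⁻ → Cd, so n(Cd) = n(e⁻)/2 = 0.6257 mol.
m = n·M = 0.6257 × 112.41 = 70.3 g.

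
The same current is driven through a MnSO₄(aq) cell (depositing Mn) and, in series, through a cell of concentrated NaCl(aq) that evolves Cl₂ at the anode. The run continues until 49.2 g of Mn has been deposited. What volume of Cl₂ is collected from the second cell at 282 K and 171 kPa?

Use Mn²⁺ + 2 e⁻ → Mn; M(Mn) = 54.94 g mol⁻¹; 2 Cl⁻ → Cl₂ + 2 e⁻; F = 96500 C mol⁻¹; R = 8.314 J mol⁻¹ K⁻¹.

12.3 L

n(Mn) = 49.2 / 54.94 = 0.8955 mol, so n(e⁻) = 2 × 0.8955 = 1.791 mol.
The cells are in series, so the same 1.791 mol of electrons passes through the second cell.
2 Cl⁻ → Cl₂ + 2 e⁻ — 2 mol e⁻ per mol Cl₂, so n(Cl₂) = 1.791/2 = 0.8955 mol.
V = nRT/P = (0.8955 × 8.314 × 282) / (171 × 10³) = 0.0123 m³ = 12.3 L.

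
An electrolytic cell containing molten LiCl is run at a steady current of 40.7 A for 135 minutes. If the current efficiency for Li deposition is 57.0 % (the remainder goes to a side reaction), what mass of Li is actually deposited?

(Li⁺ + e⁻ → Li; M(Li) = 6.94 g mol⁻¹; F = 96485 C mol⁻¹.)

Q = I·t = 40.70 × 8100.0 = 329700 C.
n(e⁻) = 329700/96485 = 3.417 mol; theoretically n(Li) = 3.417/1 = 3.417 mol, m_theo = 23.71 g.
At 57.0 % efficiency, m_actual = 0.570 × 23.71 = 13.5 g.

13.5 g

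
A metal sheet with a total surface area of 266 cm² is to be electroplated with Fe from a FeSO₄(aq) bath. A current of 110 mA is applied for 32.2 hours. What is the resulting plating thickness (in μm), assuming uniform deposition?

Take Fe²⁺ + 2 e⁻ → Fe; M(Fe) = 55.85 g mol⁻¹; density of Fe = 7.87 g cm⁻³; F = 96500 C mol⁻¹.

17.6 μm

Q = I·t = 0.1100 × 115920 = 12750 C; n(e⁻) = 0.1321 mol.
n(Fe) = n(e⁻)/2 = 0.06607 mol, so m = 0.06607 × 55.85 = 3.690 g.
Volume = m/ρ = 3.690 / 7.87 = 0.4689 cm³.
Thickness = V/A = 0.4689 / 266 = 0.00176 cm = 17.6 μm.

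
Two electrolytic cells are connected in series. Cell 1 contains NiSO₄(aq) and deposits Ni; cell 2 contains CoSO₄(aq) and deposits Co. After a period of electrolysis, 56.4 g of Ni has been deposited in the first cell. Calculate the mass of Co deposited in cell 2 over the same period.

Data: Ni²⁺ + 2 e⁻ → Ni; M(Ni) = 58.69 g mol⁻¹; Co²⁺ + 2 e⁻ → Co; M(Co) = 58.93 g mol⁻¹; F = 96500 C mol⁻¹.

n(Ni) = 56.4 / 58.69 = 0.9610 mol.
Since Ni²⁺ + 2 e⁻ → Ni, n(e⁻) passed = 2 × 0.9610 = 1.922 mol.
Cells in series carry the same charge, so the same 1.922 mol of electrons passes through cell 2.
Co²⁺ + 2 e⁻ → Co, so n(Co) = 1.922 / 2 = 0.9610 mol.
m(Co) = 0.9610 × 58.93 = 56.6 g.

56.6 g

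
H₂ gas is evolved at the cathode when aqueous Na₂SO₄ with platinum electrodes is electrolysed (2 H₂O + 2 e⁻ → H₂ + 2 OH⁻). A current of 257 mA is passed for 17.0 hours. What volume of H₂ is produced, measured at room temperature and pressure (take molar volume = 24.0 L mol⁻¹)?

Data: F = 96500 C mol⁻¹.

1.96 L

Q = I·t = 0.2570 A × 61200 s = 15730 C.
n(e⁻) = Q/F = 15730 / 96500 = 0.1630 mol.
2 electrons are transferred per H₂ molecule, so n(H₂) = 0.1630 / 2 = 0.08149 mol.
V = n × V_m = 0.08149 × 24.0 = 1.96 L.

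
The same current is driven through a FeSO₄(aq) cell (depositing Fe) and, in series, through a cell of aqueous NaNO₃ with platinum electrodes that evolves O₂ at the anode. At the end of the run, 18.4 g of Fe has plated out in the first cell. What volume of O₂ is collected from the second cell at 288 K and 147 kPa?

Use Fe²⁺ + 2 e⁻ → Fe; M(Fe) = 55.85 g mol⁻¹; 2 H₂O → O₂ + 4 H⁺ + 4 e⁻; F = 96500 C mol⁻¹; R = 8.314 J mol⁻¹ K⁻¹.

n(Fe) = 18.4 / 55.85 = 0.3295 mol, so n(e⁻) = 2 × 0.3295 = 0.6589 mol.
The cells are in series, so the same 0.6589 mol of electrons passes through the second cell.
2 H₂O → O₂ + 4 H⁺ + 4 e⁻ — 4 mol e⁻ per mol O₂, so n(O₂) = 0.6589/4 = 0.1647 mol.
V = nRT/P = (0.1647 × 8.314 × 288) / (147 × 10³) = 0.00268 m³ = 2.68 L.

2.68 L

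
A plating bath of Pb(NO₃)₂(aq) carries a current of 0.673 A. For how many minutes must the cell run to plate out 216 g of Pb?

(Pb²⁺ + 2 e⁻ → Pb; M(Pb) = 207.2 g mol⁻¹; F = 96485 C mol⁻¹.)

n(Pb) = m/M = 216 / 207.2 = 1.042 mol.
Each Pb atom requires 2 electrons, so n(e⁻) = 2 × 1.042 = 2.085 mol.
Q = n(e⁻)·F = 2.085 × 96485 = 201200 C.
t = Q/I = 201200 / 0.6730 A = 298900 s = 4980 min.

4980 min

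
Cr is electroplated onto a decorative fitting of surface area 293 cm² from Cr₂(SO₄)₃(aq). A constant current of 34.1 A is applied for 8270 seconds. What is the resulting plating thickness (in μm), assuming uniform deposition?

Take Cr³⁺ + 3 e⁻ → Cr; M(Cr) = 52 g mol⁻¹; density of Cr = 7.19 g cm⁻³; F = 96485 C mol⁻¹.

Q = I·t = 34.10 × 8270.0 = 282000 C; n(e⁻) = 2.923 mol.
n(Cr) = n(e⁻)/3 = 0.9743 mol, so m = 0.9743 × 52 = 50.66 g.
Volume = m/ρ = 50.66 / 7.19 = 7.046 cm³.
Thickness = V/A = 7.046 / 293 = 0.0240 cm = 240 μm.

240 μm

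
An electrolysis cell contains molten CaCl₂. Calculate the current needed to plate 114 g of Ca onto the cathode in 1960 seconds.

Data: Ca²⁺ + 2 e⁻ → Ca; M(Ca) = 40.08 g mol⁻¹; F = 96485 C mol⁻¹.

280 A

n(Ca) = 114 / 40.08 = 2.844 mol.
n(e⁻) = 2 × 2.844 = 5.689 mol.
Q = n(e⁻)·F = 5.689 × 96485 = 548900 C.
I = Q/t = 548900 / 1960.0 s = 280 A.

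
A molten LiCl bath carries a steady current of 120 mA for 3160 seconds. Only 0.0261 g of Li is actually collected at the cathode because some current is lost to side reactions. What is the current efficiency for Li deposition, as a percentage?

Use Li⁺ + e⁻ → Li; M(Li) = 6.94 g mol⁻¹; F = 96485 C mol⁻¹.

95.7 %

Q = I·t = 0.1200 × 3160.0 = 379.2 C; n(e⁻) = 379.2/96485 = 0.003930 mol.
Theoretical n(Li) = n(e⁻)/1 = 0.003930 mol, i.e. m_theo = 0.003930 × 6.94 = 0.02728 g.
Efficiency = m_actual / m_theo = 0.0261 / 0.02728 = 95.7 %.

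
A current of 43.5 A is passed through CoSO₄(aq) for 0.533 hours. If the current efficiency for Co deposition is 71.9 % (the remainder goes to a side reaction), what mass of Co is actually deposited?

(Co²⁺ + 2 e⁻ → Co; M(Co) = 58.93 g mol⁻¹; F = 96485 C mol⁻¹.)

18.3 g

Q = I·t = 43.50 × 1918.8 = 83470 C.
n(e⁻) = 83470/96485 = 0.8651 mol; theoretically n(Co) = 0.8651/2 = 0.4325 mol, m_theo = 25.49 g.
At 71.9 % efficiency, m_actual = 0.719 × 25.49 = 18.3 g.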